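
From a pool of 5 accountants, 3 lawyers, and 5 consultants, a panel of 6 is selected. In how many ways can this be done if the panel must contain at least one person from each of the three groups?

Total 6-person selections from all 13: C(13,6) = 1716.
Selections missing a whole group: no accountants → C(8,6) = 28; no lawyers → C(10,6) = 210; no consultants → C(8,6) = 28.
Add back selections omitting two groups (i.e. drawn from a single group): C(5,6) + C(3,6) + C(5,6) = 0.
By inclusion–exclusion: 1716 − 266 + 0 = 1450.

1450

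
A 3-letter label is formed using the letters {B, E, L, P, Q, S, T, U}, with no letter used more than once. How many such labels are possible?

This is a permutation of 3 out of 8: P(8,3) = 8!/5!.
8 × 7 × 6 = 336.

336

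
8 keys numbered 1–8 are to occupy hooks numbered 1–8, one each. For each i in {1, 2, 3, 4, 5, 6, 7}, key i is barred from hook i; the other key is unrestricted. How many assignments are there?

16687

Let Aᵢ (for 1 ≤ i ≤ 7) be the placements that put key i in its forbidden hook. Any j of these fix j positions, leaving (8−j)! ways to fill the rest, and there are C(7,j) ways to pick which j.
By inclusion–exclusion, the number of valid placements is Σ_{j=0}^{7} (−1)^j C(7,j)·(8−j)!.
Computing: 40320 − 35280 + 15120 − 4200 + 840 − 126 + 14 − 1 = 16687.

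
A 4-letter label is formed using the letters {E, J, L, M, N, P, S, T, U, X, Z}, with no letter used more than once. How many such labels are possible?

7920

Choose and order 4 of the 11 symbols: the first letter has 11 options, the next 10, then 9, 8.
11 × 10 × 9 × 8 = 7920.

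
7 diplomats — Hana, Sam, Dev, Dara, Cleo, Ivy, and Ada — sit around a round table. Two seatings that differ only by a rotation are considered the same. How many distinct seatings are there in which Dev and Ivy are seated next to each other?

Treat {Dev, Ivy} as one unit (2 internal orders) and seat the resulting 6 units around the table: (5)! circular arrangements.
So 2 × (5)! = 2 × 120 = 240.

240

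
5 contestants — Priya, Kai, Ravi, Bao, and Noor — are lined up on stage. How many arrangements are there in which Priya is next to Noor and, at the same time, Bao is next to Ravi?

Treat {Priya,Noor} as one block (2 orders) and {Bao,Ravi} as another (2 orders).
That leaves 3 units to arrange: 2 × 2 × 3! = 4 × 6 = 24.

24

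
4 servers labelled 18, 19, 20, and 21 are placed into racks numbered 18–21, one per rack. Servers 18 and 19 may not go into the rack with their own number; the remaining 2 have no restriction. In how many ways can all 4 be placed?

14

Let Aᵢ (for i ∈ {18, 19}) be the placements that put server i in its forbidden rack. Any j of these fix j positions, leaving (4−j)! ways to fill the rest, and there are C(2,j) ways to pick which j.
By inclusion–exclusion, the number of valid placements is Σ_{j=0}^{2} (−1)^j C(2,j)·(4−j)!.
Computing: 24 − 12 + 2 = 14.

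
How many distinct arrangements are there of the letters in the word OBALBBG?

The 7 letters of OBALBBG have repeats: B appearing 3 times.
Dividing 7! = 5040 by 3! = 6 for the repeated letters gives 840.

840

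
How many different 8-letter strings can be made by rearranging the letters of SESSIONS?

SESSIONS has 8 letters with S appearing 4 times.
The number of distinct arrangements is 8!/(4!) = 40320/24 = 1680.

1680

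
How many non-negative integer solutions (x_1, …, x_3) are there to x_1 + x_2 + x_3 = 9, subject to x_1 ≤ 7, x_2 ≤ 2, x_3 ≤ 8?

23

Ignoring the caps, the number of non-negative solutions to x_1+…+x_3 = 9 is C(11,2) = 55.
Subtract solutions that violate a single cap (substitute x_i' = x_i − (cap_i+1)): x_1 ≥ 8 gives C(3,2) = 3; x_2 ≥ 3 gives C(8,2) = 28; x_3 ≥ 9 gives C(2,2) = 1. Together 32.
No two caps can be exceeded simultaneously, so the pair terms are all 0.
By inclusion–exclusion the count is 55 − 32 + 0 = 23.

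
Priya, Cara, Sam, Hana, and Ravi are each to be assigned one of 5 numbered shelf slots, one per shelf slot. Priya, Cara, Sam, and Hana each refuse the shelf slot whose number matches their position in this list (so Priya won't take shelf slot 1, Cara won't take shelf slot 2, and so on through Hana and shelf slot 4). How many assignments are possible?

53

Let Aᵢ (for 1 ≤ i ≤ 4) be the placements that put person i in their forbidden shelf slot. Any j of these fix j positions, leaving (5−j)! ways to fill the rest, and there are C(4,j) ways to pick which j.
By inclusion–exclusion, the number of valid placements is Σ_{j=0}^{4} (−1)^j C(4,j)·(5−j)!.
Computing: 120 − 96 + 36 − 8 + 1 = 53.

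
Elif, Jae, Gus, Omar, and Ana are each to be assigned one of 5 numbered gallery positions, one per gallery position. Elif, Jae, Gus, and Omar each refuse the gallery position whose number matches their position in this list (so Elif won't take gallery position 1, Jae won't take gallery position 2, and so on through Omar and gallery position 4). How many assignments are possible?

Let Aᵢ (for 1 ≤ i ≤ 4) be the placements that put person i in their forbidden gallery position. Any j of these fix j positions, leaving (5−j)! ways to fill the rest, and there are C(4,j) ways to pick which j.
By inclusion–exclusion, the number of valid placements is Σ_{j=0}^{4} (−1)^j C(4,j)·(5−j)!.
Computing: 120 − 96 + 36 − 8 + 1 = 53.

53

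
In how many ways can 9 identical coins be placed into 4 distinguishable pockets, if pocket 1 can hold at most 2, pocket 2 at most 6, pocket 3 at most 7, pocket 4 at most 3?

By stars and bars, unrestricted non-negative solutions to x_1+…+x_4 = 9 number C(9+3,3) = 220.
Subtract solutions that violate a single cap (substitute x_i' = x_i − (cap_i+1)): x_1 ≥ 3 gives C(9,3) = 84; x_2 ≥ 7 gives C(5,3) = 10; x_3 ≥ 8 gives C(4,3) = 4; x_4 ≥ 4 gives C(8,3) = 56. Together 154.
Add back pairs where two caps are both exceeded: 0 + 0 + 10 + 0 + 0 + 0 = 10.
By inclusion–exclusion the count is 220 − 154 + 10 = 76.

76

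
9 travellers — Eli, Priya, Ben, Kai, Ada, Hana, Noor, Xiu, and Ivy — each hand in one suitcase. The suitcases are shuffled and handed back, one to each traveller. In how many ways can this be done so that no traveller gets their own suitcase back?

Count assignments avoiding every fixed point. For any j of the 9 travellers fixed to their own suitcase, the other 9−j can be arranged in (9−j)! ways.
By inclusion–exclusion this is Σ_{j=0}^{9} (−1)^j C(9,j)·(9−j)!.
Computing: 362880 − 362880 + 181440 − 60480 + 15120 − 3024 + 504 − 72 + 9 − 1 = 133496.

133496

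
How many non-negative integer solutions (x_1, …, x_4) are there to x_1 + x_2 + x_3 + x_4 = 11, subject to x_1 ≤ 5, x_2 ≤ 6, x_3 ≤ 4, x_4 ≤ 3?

Ignoring the caps, the number of non-negative solutions to x_1+…+x_4 = 11 is C(14,3) = 364.
Subtract solutions that violate a single cap (substitute x_i' = x_i − (cap_i+1)): x_1 ≥ 6 gives C(8,3) = 56; x_2 ≥ 7 gives C(7,3) = 35; x_3 ≥ 5 gives C(9,3) = 84; x_4 ≥ 4 gives C(10,3) = 120. Together 295.
Add back pairs where two caps are both exceeded: 0 + 1 + 4 + 0 + 1 + 10 = 16.
By inclusion–exclusion the count is 364 − 295 + 16 = 85.

85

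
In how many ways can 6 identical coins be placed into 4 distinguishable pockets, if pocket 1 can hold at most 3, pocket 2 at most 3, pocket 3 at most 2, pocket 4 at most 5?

43

Ignoring the caps, the number of non-negative solutions to x_1+…+x_4 = 6 is C(9,3) = 84.
Subtract solutions that violate a single cap (substitute x_i' = x_i − (cap_i+1)): x_1 ≥ 4 gives C(5,3) = 10; x_2 ≥ 4 gives C(5,3) = 10; x_3 ≥ 3 gives C(6,3) = 20; x_4 ≥ 6 gives C(3,3) = 1. Together 41.
No two caps can be exceeded simultaneously, so the pair terms are all 0.
By inclusion–exclusion the count is 84 − 41 + 0 = 43.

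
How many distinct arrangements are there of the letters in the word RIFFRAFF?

840

Letter multiplicities in RIFFRAFF: A×1, F×4, I×1, R×2.
So there are 8! / (4!·2!) = 840 distinguishable arrangements.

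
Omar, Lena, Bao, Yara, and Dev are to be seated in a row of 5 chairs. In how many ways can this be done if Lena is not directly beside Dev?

72

Of the 5! = 120 arrangements, those with Lena and Dev adjacent number 2 × 4! = 48 (treat the pair as a block with 2 internal orders).
Complementary counting: 120 − 48 = 72.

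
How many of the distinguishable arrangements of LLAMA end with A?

12

With the last slot taken by A, it remains to arrange the other 4 letters (LLMA).
Those 4 letters have L appearing twice, giving (4)!/(2!) = 12.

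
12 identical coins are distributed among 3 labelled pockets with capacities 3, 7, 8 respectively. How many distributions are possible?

22

By stars and bars, unrestricted non-negative solutions to x_1+…+x_3 = 12 number C(12+2,2) = 91.
Subtract solutions that violate a single cap (substitute x_i' = x_i − (cap_i+1)): x_1 ≥ 4 gives C(10,2) = 45; x_2 ≥ 8 gives C(6,2) = 15; x_3 ≥ 9 gives C(5,2) = 10. Together 70.
Add back pairs where two caps are both exceeded: 1 + 0 + 0 = 1.
By inclusion–exclusion the count is 91 − 70 + 1 = 22.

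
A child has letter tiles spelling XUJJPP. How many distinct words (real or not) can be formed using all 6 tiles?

180

XUJJPP has 6 letters with J appearing twice and P appearing twice.
So there are 6! / (2!·2!) = 180 distinguishable arrangements.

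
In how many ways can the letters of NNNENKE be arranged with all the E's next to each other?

30

Treat the 2 copies of E as a single block. The multiset to arrange is then {EE, K, N, N, N, N}, 6 items in all.
That gives (6)!/(4!) = 30 arrangements.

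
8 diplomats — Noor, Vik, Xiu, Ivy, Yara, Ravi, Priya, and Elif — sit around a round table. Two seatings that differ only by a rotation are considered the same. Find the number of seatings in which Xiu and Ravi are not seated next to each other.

Without the restriction there are (7)! = 5040 seatings.
Seatings with Xiu beside Ravi: treat them as a block with 2 internal orders, giving 2 × (6)! = 1440.
Subtracting, 5040 − 1440 = 3600.

3600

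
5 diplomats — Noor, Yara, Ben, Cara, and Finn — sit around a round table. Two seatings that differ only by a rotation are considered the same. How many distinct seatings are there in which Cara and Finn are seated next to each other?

Glue Cara and Finn into a block (2 internal orders). Seating 4 units around a circle gives (3)! arrangements.
So 2 × (3)! = 2 × 6 = 12.

12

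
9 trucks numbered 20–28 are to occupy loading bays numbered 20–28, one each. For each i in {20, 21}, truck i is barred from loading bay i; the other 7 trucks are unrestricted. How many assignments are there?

Let Aᵢ (for i ∈ {20, 21}) be the placements that put truck i in its forbidden loading bay. Any j of these fix j positions, leaving (9−j)! ways to fill the rest, and there are C(2,j) ways to pick which j.
By inclusion–exclusion, the number of valid placements is Σ_{j=0}^{2} (−1)^j C(2,j)·(9−j)!.
Computing: 362880 − 80640 + 5040 = 287280.

287280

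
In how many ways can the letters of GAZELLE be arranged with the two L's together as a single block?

Treat the 2 copies of L as a single block. The multiset to arrange is then {LL, A, E, E, G, Z}, 6 items in all.
That gives (6)!/(2!) = 360 arrangements.

360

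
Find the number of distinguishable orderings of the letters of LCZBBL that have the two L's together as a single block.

Treat the 2 copies of L as a single block. The multiset to arrange is then {LL, B, B, C, Z}, 5 items in all.
That gives (5)!/(2!) = 60 arrangements.

60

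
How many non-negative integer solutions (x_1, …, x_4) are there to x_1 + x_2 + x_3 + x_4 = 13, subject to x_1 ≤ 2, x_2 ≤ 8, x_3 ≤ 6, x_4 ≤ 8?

148

By stars and bars, unrestricted non-negative solutions to x_1+…+x_4 = 13 number C(13+3,3) = 560.
Subtract solutions that violate a single cap (substitute x_i' = x_i − (cap_i+1)): x_1 ≥ 3 gives C(13,3) = 286; x_2 ≥ 9 gives C(7,3) = 35; x_3 ≥ 7 gives C(9,3) = 84; x_4 ≥ 9 gives C(7,3) = 35. Together 440.
Add back pairs where two caps are both exceeded: 4 + 20 + 4 + 0 + 0 + 0 = 28.
By inclusion–exclusion the count is 560 − 440 + 28 = 148.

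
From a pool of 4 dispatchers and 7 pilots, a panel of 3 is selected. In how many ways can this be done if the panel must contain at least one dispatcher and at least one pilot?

Unrestricted: C(11,3) = 165 ways to pick any 3 of the 11.
Subtract selections that omit an entire group: no dispatchers → C(7,3) = 35; no pilots → C(4,3) = 4.
Both groups omitted at once is impossible, so 165 − 39 = 126.

126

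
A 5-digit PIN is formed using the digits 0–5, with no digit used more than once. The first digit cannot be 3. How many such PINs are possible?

600

The first digit has 6−1 = 5 choices (anything except 3).
The remaining 4 digits are filled from the other 5 symbols without repetition: 5 × 4 × 3 × 2 = 120.
Total: 5 × 120 = 600.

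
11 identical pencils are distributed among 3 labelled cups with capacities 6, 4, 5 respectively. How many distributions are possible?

Ignoring the caps, the number of non-negative solutions to x_1+…+x_3 = 11 is C(13,2) = 78.
Subtract solutions that violate a single cap (substitute x_i' = x_i − (cap_i+1)): x_1 ≥ 7 gives C(6,2) = 15; x_2 ≥ 5 gives C(8,2) = 28; x_3 ≥ 6 gives C(7,2) = 21. Together 64.
Add back pairs where two caps are both exceeded: 0 + 0 + 1 = 1.
By inclusion–exclusion the count is 78 − 64 + 1 = 15.

15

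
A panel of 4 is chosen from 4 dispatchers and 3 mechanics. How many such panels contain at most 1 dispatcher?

Split by how many dispatchers are chosen (0 through 1).
Sum: C(4,0)·C(3,4) + C(4,1)·C(3,3) = 0 + 4 = 4.

4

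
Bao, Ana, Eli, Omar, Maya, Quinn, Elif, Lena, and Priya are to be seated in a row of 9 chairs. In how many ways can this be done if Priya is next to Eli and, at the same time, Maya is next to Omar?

20160

Treat {Priya,Eli} as one block (2 orders) and {Maya,Omar} as another (2 orders).
That leaves 7 units to arrange: 2 × 2 × 7! = 4 × 5040 = 20160.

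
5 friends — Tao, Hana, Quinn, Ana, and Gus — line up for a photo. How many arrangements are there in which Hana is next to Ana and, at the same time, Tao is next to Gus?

Treat {Hana,Ana} as one block (2 orders) and {Tao,Gus} as another (2 orders).
That leaves 3 units to arrange: 2 × 2 × 3! = 4 × 6 = 24.

24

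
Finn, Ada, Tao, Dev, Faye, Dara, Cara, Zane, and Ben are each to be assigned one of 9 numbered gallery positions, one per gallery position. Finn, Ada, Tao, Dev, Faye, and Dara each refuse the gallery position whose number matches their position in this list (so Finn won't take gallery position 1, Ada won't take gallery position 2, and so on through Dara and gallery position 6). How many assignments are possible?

183822

Let Aᵢ (for 1 ≤ i ≤ 6) be the placements that put person i in their forbidden gallery position. Any j of these fix j positions, leaving (9−j)! ways to fill the rest, and there are C(6,j) ways to pick which j.
By inclusion–exclusion, the number of valid placements is Σ_{j=0}^{6} (−1)^j C(6,j)·(9−j)!.
Computing: 362880 − 241920 + 75600 − 14400 + 1800 − 144 + 6 = 183822.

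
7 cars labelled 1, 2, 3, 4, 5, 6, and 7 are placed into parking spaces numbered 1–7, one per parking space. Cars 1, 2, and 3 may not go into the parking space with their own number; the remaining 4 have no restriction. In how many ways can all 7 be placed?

3216

Let Aᵢ (for i ∈ {1, 2, 3}) be the placements that put car i in its forbidden parking space. Any j of these fix j positions, leaving (7−j)! ways to fill the rest, and there are C(3,j) ways to pick which j.
By inclusion–exclusion, the number of valid placements is Σ_{j=0}^{3} (−1)^j C(3,j)·(7−j)!.
Computing: 5040 − 2160 + 360 − 24 = 3216.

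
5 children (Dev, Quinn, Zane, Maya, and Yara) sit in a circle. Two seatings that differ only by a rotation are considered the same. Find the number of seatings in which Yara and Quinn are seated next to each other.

12

Glue Yara and Quinn into a block (2 internal orders). Seating 4 units around a circle gives (3)! arrangements.
So 2 × (3)! = 2 × 6 = 12.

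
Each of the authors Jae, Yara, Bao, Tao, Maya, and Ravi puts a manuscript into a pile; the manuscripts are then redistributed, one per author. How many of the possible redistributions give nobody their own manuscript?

Count assignments avoiding every fixed point. For any j of the 6 authors fixed to their own manuscript, the other 6−j can be arranged in (6−j)! ways.
By inclusion–exclusion this is Σ_{j=0}^{6} (−1)^j C(6,j)·(6−j)!.
Computing: 720 − 720 + 360 − 120 + 30 − 6 + 1 = 265.

265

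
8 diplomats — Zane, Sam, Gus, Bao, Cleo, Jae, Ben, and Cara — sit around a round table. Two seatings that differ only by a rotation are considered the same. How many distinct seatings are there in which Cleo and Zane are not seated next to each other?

3600

Without the restriction there are (7)! = 5040 seatings.
Those with Cleo next to Zane: fuse the pair into one unit and seat 7 units around a circle — 2·(6)! = 1440.
Subtracting, 5040 − 1440 = 3600.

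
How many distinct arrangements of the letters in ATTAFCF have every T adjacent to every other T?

Treat the 2 copies of T as a single block. The multiset to arrange is then {TT, A, A, C, F, F}, 6 items in all.
That gives (6)!/(2!·2!) = 180 arrangements.

180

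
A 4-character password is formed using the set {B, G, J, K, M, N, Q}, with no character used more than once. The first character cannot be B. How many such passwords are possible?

720

The first character has 7−1 = 6 choices (anything except B).
The remaining 3 characters are filled from the other 6 symbols without repetition: 6 × 5 × 4 = 120.
Total: 6 × 120 = 720.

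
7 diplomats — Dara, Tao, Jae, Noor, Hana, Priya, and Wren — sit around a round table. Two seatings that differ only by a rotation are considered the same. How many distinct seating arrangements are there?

Around a circle, 7 distinct people have 7!/7 = (6)! = 720 rotationally distinct seatings.

720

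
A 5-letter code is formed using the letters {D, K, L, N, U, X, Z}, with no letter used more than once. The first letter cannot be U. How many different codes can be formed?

The first letter has 7−1 = 6 choices (anything except U).
The remaining 4 letters are filled from the other 6 symbols without repetition: 6 × 5 × 4 × 3 = 360.
Total: 6 × 360 = 2160.

2160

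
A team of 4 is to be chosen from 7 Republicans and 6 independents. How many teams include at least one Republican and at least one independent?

Unrestricted: C(13,4) = 715 ways to pick any 4 of the 13.
Subtract selections that omit an entire group: no Republicans → C(6,4) = 15; no independents → C(7,4) = 35.
Both groups omitted at once is impossible, so 715 − 50 = 665.

665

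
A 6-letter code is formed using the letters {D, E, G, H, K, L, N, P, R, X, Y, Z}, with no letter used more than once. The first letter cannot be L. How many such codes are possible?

The first letter has 12−1 = 11 choices (anything except L).
The remaining 5 letters are filled from the other 11 symbols without repetition: 11 × 10 × 9 × 8 × 7 = 55440.
Total: 11 × 55440 = 609840.

609840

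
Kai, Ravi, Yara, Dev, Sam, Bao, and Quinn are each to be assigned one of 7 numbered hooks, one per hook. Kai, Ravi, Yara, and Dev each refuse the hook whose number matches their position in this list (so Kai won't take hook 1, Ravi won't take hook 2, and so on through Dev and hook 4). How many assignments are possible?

2790

Let Aᵢ (for 1 ≤ i ≤ 4) be the placements that put person i in their forbidden hook. Any j of these fix j positions, leaving (7−j)! ways to fill the rest, and there are C(4,j) ways to pick which j.
By inclusion–exclusion, the number of valid placements is Σ_{j=0}^{4} (−1)^j C(4,j)·(7−j)!.
Computing: 5040 − 2880 + 720 − 96 + 6 = 2790.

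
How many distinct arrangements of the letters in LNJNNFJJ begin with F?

Fix F in the first position and arrange the remaining 7 letters.
Those 7 letters have J appearing 3 times and N appearing 3 times, giving (7)!/(3!·3!) = 140.

140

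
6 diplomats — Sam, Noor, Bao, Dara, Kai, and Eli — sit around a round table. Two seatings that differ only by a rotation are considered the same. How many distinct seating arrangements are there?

120

Fix one person's seat to break rotational symmetry; the remaining 5 people can be arranged in (5)! = 120 ways.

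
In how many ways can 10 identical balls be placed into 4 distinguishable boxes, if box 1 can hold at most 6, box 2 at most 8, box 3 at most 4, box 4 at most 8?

By stars and bars, unrestricted non-negative solutions to x_1+…+x_4 = 10 number C(10+3,3) = 286.
Subtract solutions that violate a single cap (substitute x_i' = x_i − (cap_i+1)): x_1 ≥ 7 gives C(6,3) = 20; x_2 ≥ 9 gives C(4,3) = 4; x_3 ≥ 5 gives C(8,3) = 56; x_4 ≥ 9 gives C(4,3) = 4. Together 84.
No two caps can be exceeded simultaneously, so the pair terms are all 0.
By inclusion–exclusion the count is 286 − 84 + 0 = 202.

202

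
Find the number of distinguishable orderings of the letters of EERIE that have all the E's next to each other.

Treat the 3 copies of E as a single block. The multiset to arrange is then {EEE, I, R}, 3 items in all.
All 3 items are distinct, so there are (3)! = 6 arrangements.

6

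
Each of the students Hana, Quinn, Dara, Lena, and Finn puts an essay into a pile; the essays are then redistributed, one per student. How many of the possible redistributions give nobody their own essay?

44

Count assignments avoiding every fixed point. For any j of the 5 students fixed to their own essay, the other 5−j can be arranged in (5−j)! ways.
By inclusion–exclusion this is Σ_{j=0}^{5} (−1)^j C(5,j)·(5−j)!.
Computing: 120 − 120 + 60 − 20 + 5 − 1 = 44.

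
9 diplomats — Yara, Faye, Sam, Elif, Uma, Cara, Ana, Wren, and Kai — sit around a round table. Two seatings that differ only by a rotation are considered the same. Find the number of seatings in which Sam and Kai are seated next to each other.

Glue Sam and Kai into a block (2 internal orders). Seating 8 units around a circle gives (7)! arrangements.
So 2 × (7)! = 2 × 5040 = 10080.

10080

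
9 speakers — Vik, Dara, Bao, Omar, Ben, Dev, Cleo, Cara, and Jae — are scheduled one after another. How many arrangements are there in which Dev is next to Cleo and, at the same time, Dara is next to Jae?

Treat {Dev,Cleo} as one block (2 orders) and {Dara,Jae} as another (2 orders).
That leaves 7 units to arrange: 2 × 2 × 7! = 4 × 5040 = 20160.

20160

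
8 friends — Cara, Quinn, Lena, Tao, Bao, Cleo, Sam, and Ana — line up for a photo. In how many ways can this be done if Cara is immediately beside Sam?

Treat {Cara, Sam} as a single unit. There are 7 units to order, and the pair itself can be ordered 2 ways.
That gives 2 × 7! = 2 × 5040 = 10080.

10080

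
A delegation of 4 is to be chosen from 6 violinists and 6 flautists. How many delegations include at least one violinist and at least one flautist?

Total 4-person selections from all 12: C(12,4) = 495.
Subtract selections that omit an entire group: no violinists → C(6,4) = 15; no flautists → C(6,4) = 15.
Both groups omitted at once is impossible, so 495 − 30 = 465.

465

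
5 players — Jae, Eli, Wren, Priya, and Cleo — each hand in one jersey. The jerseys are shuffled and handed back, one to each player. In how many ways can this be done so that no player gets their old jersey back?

44

Count assignments avoiding every fixed point. For any j of the 5 players fixed to their old jersey, the other 5−j can be arranged in (5−j)! ways.
By inclusion–exclusion this is Σ_{j=0}^{5} (−1)^j C(5,j)·(5−j)!.
Computing: 120 − 120 + 60 − 20 + 5 − 1 = 44.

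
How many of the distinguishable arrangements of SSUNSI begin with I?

With the first slot taken by I, it remains to arrange the other 5 letters (SSUNS).
Those 5 letters have S appearing 3 times, giving (5)!/(3!) = 20.

20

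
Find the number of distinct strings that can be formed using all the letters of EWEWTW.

Letter multiplicities in EWEWTW: E×2, T×1, W×3.
Dividing 6! = 720 by 3!·2! = 12 for the repeated letters gives 60.

60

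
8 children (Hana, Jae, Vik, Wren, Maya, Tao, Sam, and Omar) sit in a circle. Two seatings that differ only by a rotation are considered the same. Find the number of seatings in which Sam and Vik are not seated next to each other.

3600

Without the restriction there are (7)! = 5040 seatings.
Seatings with Sam beside Vik: treat them as a block with 2 internal orders, giving 2 × (6)! = 1440.
Subtracting, 5040 − 1440 = 3600.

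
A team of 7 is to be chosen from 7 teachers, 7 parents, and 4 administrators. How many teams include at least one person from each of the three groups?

27734

Unrestricted: C(18,7) = 31824 ways to pick any 7 of the 18.
Subtract selections that omit an entire group: no teachers → C(11,7) = 330; no parents → C(11,7) = 330; no administrators → C(14,7) = 3432.
Add back selections omitting two groups (i.e. drawn from a single group): C(7,7) + C(7,7) + C(4,7) = 2.
By inclusion–exclusion: 31824 − 4092 + 2 = 27734.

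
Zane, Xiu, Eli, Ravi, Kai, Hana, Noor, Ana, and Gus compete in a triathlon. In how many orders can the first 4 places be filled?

3024

There are 9 choices for 1st place, 8 for 2nd, and so on down to 6 for position 4.
That gives 9 × 8 × 7 × 6 = 3024.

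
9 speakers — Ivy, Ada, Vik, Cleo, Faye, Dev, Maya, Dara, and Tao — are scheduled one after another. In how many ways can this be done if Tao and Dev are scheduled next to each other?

80640

Treat {Tao, Dev} as a single unit. There are 8 units to order, and the pair itself can be ordered 2 ways.
That gives 2 × 8! = 2 × 40320 = 80640.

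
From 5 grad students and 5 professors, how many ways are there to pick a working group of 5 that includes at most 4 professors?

Split by how many professors are chosen (0 through 4).
Sum: C(5,0)·C(5,5) + C(5,1)·C(5,4) + C(5,2)·C(5,3) + C(5,3)·C(5,2) + C(5,4)·C(5,1) = 1 + 25 + 100 + 100 + 25 = 251.

251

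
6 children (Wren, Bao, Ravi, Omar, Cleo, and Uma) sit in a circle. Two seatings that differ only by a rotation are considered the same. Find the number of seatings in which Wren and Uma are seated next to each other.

48

Treat {Wren, Uma} as one unit (2 internal orders) and seat the resulting 5 units around the table: (4)! circular arrangements.
So 2 × (4)! = 2 × 24 = 48.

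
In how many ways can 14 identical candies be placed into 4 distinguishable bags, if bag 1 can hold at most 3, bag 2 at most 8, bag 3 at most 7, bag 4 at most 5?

Ignoring the caps, the number of non-negative solutions to x_1+…+x_4 = 14 is C(17,3) = 680.
Subtract solutions that violate a single cap (substitute x_i' = x_i − (cap_i+1)): x_1 ≥ 4 gives C(13,3) = 286; x_2 ≥ 9 gives C(8,3) = 56; x_3 ≥ 8 gives C(9,3) = 84; x_4 ≥ 6 gives C(11,3) = 165. Together 591.
Add back pairs where two caps are both exceeded: 4 + 10 + 35 + 0 + 0 + 1 = 50.
By inclusion–exclusion the count is 680 − 591 + 50 = 139.

139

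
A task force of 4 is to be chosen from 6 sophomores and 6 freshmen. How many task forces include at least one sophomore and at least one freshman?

465

Unrestricted: C(12,4) = 495 ways to pick any 4 of the 12.
Selections missing a whole group: no sophomores → C(6,4) = 15; no freshmen → C(6,4) = 15.
Both groups omitted at once is impossible, so 495 − 30 = 465.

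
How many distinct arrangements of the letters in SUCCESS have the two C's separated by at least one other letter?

Total arrangements of SUCCESS: 7!/(3!·2!) = 420.
Arrangements with the C's together: treat CC as one letter, giving (6)!/(3!) = 120.
Hence 420 − 120 = 300.

300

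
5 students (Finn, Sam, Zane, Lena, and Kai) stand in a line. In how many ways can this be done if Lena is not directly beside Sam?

72

Of the 5! = 120 arrangements, those with Lena and Sam adjacent number 2 × 4! = 48 (treat the pair as a block with 2 internal orders).
Complementary counting: 120 − 48 = 72.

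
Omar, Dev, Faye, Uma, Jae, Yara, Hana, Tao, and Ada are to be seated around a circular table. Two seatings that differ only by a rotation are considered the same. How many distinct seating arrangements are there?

40320

Around a circle, 9 distinct people have 9!/9 = (8)! = 40320 rotationally distinct seatings.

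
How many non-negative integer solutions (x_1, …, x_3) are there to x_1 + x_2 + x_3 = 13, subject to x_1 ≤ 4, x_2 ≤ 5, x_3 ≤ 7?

10

Ignoring the caps, the number of non-negative solutions to x_1+…+x_3 = 13 is C(15,2) = 105.
Subtract solutions that violate a single cap (substitute x_i' = x_i − (cap_i+1)): x_1 ≥ 5 gives C(10,2) = 45; x_2 ≥ 6 gives C(9,2) = 36; x_3 ≥ 8 gives C(7,2) = 21. Together 102.
Add back pairs where two caps are both exceeded: 6 + 1 + 0 = 7.
By inclusion–exclusion the count is 105 − 102 + 7 = 10.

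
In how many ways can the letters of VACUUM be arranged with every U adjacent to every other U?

120

Treat the 2 copies of U as a single block. The multiset to arrange is then {UU, A, C, M, V}, 5 items in all.
All 5 items are distinct, so there are (5)! = 120 arrangements.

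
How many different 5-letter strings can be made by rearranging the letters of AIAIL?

30

The 5 letters of AIAIL have repeats: A appearing twice and I appearing twice.
So there are 5! / (2!·2!) = 30 distinguishable arrangements.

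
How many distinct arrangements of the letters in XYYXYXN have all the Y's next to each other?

Treat the 3 copies of Y as a single block. The multiset to arrange is then {YYY, N, X, X, X}, 5 items in all.
That gives (5)!/(3!) = 20 arrangements.

20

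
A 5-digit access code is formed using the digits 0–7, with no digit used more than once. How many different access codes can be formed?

Choose and order 5 of the 8 symbols: the first digit has 8 options, the next 7, and so on down to 4.
8 × 7 × 6 × 5 × 4 = 6720.

6720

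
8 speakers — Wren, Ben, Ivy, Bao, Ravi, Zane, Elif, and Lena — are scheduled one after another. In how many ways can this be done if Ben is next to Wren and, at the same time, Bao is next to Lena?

Treat {Ben,Wren} as one block (2 orders) and {Bao,Lena} as another (2 orders).
That leaves 6 units to arrange: 2 × 2 × 6! = 4 × 720 = 2880.

2880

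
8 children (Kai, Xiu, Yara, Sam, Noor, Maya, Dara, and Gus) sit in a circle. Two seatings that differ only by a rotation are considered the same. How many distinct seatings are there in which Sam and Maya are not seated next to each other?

3600

Without the restriction there are (7)! = 5040 seatings.
Those with Sam next to Maya: fuse the pair into one unit and seat 7 units around a circle — 2·(6)! = 1440.
Subtracting, 5040 − 1440 = 3600.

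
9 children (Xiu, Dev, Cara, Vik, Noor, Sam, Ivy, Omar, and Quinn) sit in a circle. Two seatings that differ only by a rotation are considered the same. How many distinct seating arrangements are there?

40320

Seat Xiu anywhere (absorbing the rotational symmetry), then permute the other 8: (8)! = 40320.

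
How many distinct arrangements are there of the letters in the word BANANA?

60

The 6 letters of BANANA have repeats: A appearing 3 times and N appearing twice.
The number of distinct arrangements is 6!/(3!·2!) = 720/12 = 60.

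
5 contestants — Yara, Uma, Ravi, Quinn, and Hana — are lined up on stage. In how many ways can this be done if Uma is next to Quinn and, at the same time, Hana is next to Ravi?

Treat {Uma,Quinn} as one block (2 orders) and {Hana,Ravi} as another (2 orders).
That leaves 3 units to arrange: 2 × 2 × 3! = 4 × 6 = 24.

24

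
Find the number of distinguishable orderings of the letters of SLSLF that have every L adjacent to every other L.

Treat the 2 copies of L as a single block. The multiset to arrange is then {LL, F, S, S}, 4 items in all.
That gives (4)!/(2!) = 12 arrangements.

12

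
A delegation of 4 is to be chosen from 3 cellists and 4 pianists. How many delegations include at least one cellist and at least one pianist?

34

With no constraint there are C(7,4) = 35 possible selections.
Selections missing a whole group: no cellists → C(4,4) = 1; no pianists → C(3,4) = 0.
Both groups omitted at once is impossible, so 35 − 1 = 34.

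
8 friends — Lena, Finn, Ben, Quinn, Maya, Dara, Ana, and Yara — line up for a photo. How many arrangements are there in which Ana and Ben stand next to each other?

Glue Ana and Ben into one block (2 internal orders), leaving 7 units to arrange in a row.
So the count is 2·(7)! = 10080.

10080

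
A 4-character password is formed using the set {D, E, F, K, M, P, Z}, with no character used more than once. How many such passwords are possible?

This is a permutation of 4 out of 7: P(7,4) = 7!/3!.
That product is 7 × 6 × 5 × 4 = 840.

840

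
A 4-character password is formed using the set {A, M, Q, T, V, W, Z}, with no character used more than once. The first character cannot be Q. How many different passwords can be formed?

The first character has 7−1 = 6 choices (anything except Q).
The remaining 3 characters are filled from the other 6 symbols without repetition: 6 × 5 × 4 = 120.
Total: 6 × 120 = 720.

720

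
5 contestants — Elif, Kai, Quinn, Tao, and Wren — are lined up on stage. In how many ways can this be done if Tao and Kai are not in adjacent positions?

72

Of the 5! = 120 arrangements, those with Tao and Kai adjacent number 2 × 4! = 48 (treat the pair as a block with 2 internal orders).
Complementary counting: 120 − 48 = 72.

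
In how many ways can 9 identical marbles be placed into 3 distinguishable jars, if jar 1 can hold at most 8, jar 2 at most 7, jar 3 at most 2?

23

By stars and bars, unrestricted non-negative solutions to x_1+…+x_3 = 9 number C(9+2,2) = 55.
Subtract solutions that violate a single cap (substitute x_i' = x_i − (cap_i+1)): x_1 ≥ 9 gives C(2,2) = 1; x_2 ≥ 8 gives C(3,2) = 3; x_3 ≥ 3 gives C(8,2) = 28. Together 32.
No two caps can be exceeded simultaneously, so the pair terms are all 0.
By inclusion–exclusion the count is 55 − 32 + 0 = 23.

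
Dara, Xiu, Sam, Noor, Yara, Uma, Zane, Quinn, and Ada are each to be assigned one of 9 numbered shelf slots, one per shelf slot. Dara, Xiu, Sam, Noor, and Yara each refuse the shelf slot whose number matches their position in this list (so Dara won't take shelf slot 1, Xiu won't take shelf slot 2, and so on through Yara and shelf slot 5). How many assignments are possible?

205056

Let Aᵢ (for 1 ≤ i ≤ 5) be the placements that put person i in their forbidden shelf slot. Any j of these fix j positions, leaving (9−j)! ways to fill the rest, and there are C(5,j) ways to pick which j.
By inclusion–exclusion, the number of valid placements is Σ_{j=0}^{5} (−1)^j C(5,j)·(9−j)!.
Computing: 362880 − 201600 + 50400 − 7200 + 600 − 24 = 205056.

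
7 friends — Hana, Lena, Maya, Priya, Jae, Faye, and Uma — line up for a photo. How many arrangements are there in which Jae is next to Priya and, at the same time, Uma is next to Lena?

Treat {Jae,Priya} as one block (2 orders) and {Uma,Lena} as another (2 orders).
That leaves 5 units to arrange: 2 × 2 × 5! = 4 × 120 = 480.

480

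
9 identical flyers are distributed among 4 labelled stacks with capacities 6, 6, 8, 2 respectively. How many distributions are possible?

Without the upper bounds there are C(12,3) = 220 ways to split 9 among 4 stacks.
Subtract solutions that violate a single cap (substitute x_i' = x_i − (cap_i+1)): x_1 ≥ 7 gives C(5,3) = 10; x_2 ≥ 7 gives C(5,3) = 10; x_3 ≥ 9 gives C(3,3) = 1; x_4 ≥ 3 gives C(9,3) = 84. Together 105.
No two caps can be exceeded simultaneously, so the pair terms are all 0.
By inclusion–exclusion the count is 220 − 105 + 0 = 115.

115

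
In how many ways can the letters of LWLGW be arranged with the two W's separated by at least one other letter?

18

There are 5!/(2!·2!) = 30 arrangements of LWLGW in total.
Arrangements with the W's together: treat WW as one letter, giving (4)!/(2!) = 12.
Hence 30 − 12 = 18.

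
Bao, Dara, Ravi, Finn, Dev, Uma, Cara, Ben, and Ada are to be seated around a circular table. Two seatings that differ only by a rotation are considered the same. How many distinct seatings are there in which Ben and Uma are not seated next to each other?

30240

All circular seatings of 9 people number (8)! = 40320.
Those with Ben next to Uma: fuse the pair into one unit and seat 8 units around a circle — 2·(7)! = 10080.
Subtracting, 40320 − 10080 = 30240.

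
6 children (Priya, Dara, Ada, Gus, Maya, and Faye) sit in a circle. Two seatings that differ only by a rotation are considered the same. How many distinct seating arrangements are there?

Seat Priya anywhere (absorbing the rotational symmetry), then permute the other 5: (5)! = 120.

120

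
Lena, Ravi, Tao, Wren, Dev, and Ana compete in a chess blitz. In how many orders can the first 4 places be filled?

This is an ordered selection of 4 from 6: P(6,4).
That gives 6 × 5 × 4 × 3 = 360.

360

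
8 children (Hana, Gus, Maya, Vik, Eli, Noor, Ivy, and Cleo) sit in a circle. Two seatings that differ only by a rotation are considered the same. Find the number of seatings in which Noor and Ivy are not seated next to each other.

3600

All circular seatings of 8 people number (7)! = 5040.
Those with Noor next to Ivy: fuse the pair into one unit and seat 7 units around a circle — 2·(6)! = 1440.
Subtracting, 5040 − 1440 = 3600.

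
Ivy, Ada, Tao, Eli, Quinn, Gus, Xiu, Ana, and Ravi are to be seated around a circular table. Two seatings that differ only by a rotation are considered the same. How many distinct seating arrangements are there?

Around a circle, 9 distinct people have 9!/9 = (8)! = 40320 rotationally distinct seatings.

40320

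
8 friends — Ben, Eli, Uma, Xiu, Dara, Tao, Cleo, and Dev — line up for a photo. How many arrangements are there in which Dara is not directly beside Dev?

30240

Of the 8! = 40320 arrangements, those with Dara and Dev adjacent number 2 × 7! = 10080 (treat the pair as a block with 2 internal orders).
Complementary counting: 40320 − 10080 = 30240.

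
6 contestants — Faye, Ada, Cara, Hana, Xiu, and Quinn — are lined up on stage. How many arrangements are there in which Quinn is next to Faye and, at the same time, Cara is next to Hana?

Treat {Quinn,Faye} as one block (2 orders) and {Cara,Hana} as another (2 orders).
That leaves 4 units to arrange: 2 × 2 × 4! = 4 × 24 = 96.

96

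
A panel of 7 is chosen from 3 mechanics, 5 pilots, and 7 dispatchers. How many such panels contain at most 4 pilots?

Split by how many pilots are chosen (0 through 4).
Sum: C(5,0)·C(10,7) + C(5,1)·C(10,6) + C(5,2)·C(10,5) + C(5,3)·C(10,4) + C(5,4)·C(10,3) = 120 + 1050 + 2520 + 2100 + 600 = 6390.

6390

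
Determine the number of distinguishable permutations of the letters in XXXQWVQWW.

XXXQWVQWW has 9 letters with Q appearing twice, W appearing 3 times, and X appearing 3 times.
The number of distinct arrangements is 9!/(3!·3!·2!) = 362880/72 = 5040.

5040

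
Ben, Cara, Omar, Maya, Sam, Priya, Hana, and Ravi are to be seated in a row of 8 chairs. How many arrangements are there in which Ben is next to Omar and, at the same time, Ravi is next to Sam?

2880

Treat {Ben,Omar} as one block (2 orders) and {Ravi,Sam} as another (2 orders).
That leaves 6 units to arrange: 2 × 2 × 6! = 4 × 720 = 2880.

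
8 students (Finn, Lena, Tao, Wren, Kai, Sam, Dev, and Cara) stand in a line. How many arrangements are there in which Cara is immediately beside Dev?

Place the 6 others and the Cara-Dev pair as 7 objects in a line; the pair has 2 internal arrangements.
So the count is 2·(7)! = 10080.

10080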